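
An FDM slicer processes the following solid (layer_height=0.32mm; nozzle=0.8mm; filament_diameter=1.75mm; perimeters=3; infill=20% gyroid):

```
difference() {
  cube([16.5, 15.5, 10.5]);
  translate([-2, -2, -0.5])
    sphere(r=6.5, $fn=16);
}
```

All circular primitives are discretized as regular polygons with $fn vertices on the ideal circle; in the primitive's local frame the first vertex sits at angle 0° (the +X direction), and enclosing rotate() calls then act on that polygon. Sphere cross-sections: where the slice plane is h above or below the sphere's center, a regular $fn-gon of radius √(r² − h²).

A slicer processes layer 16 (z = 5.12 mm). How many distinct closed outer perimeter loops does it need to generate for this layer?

At z = 5.12 mm: the 16.5×15.5 cube contributes its full rectangle; the r=6.5 sphere at (-2, -2) contributes a regular 16-gon of circumradius √(6.5²−5.62²) = 3.266; Subtracting the remaining from the first: starting from the 16.5×15.5 cube, the r=6.5 sphere at (-2, -2) partially overlaps it — only the 0.16 mm² overlap (of its 32.65 mm²) is removed, clipping the outline — 1 connected region. The result has 1 disconnected region.

1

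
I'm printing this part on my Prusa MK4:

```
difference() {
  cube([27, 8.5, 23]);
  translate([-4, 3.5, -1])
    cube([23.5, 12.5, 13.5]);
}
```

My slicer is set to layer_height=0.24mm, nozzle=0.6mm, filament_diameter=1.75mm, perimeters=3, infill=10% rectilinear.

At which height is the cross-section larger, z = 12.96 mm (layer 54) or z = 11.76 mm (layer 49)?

Layer 54 (z = 12.96): the cube is present — its section is the full 27×8.5 rectangle (area 229.50 mm²); the cube at (-4, 3.5) does not reach this height (z outside [-1, 12.5]); Subtracting the remaining from the first: none of the subtracted shapes is present at this height, so the 27×8.5 cube is unchanged — area = 229.50 mm². So its area = 229.50 mm². Layer 49 (z = 11.76): the cube is present — its section is the full 27×8.5 rectangle (area 229.50 mm²); the cube at (-4, 3.5) (footprint 23.5×12.5) is included at this height (area 293.75 mm²); After the difference (first − rest): starting from the 27×8.5 cube (229.50 mm²), the 23.5×12.5 cube at (-4, 3.5) partially overlaps it — only the 97.50 mm² overlap (of its 293.75 mm²) is removed, clipping the outline — area = 132.00 mm². So its area = 132.00 mm². Layer 54 is larger (229.50 vs 132.00 mm²).

layer 54 (z = 12.96 mm)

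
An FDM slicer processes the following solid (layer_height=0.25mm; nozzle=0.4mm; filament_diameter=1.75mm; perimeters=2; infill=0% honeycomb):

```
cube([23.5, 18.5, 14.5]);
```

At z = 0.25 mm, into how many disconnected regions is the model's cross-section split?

1

At z = 0.25 mm: the cube (footprint 23.5×18.5) is included at this height. The result has 1 disconnected region.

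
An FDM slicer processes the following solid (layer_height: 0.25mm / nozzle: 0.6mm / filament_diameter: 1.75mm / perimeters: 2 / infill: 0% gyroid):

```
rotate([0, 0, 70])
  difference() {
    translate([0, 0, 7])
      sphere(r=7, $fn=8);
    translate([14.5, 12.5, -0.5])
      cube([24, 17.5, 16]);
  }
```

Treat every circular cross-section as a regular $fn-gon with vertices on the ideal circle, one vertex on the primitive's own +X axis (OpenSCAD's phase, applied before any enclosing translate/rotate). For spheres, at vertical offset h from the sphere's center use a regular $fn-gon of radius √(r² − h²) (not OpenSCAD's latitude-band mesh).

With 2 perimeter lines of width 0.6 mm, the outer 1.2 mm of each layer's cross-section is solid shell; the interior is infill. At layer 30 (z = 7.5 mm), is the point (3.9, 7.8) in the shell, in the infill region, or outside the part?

At z = 7.5 mm: the sphere: section is a regular 8-gon, circumradius = √(r²−h²) = √(7²−0.5²) = 6.982; the cube at (14.5, 12.5) (footprint 24×17.5) is included at this height; Taking the first minus the rest: starting from the r=7 sphere, the 24×17.5 cube at (14.5, 12.5) misses the remaining region (no effect) — 1 connected region; (rotated 70° about Z; rotation is an isometry so areas/perimeters/island counts are preserved). Overall, the cross-section is a single solid region. Undo the 70° rotation: the query point maps to (8.663, -0.997) in the un-rotated model frame. The nearest boundary edge runs (6.98, 0.00)→(4.94, -4.94); distance from the point to it = 1.93 mm. The point is not inside any of the regions above, so it lies outside the cross-section (1.93 mm from the nearest boundary).

outside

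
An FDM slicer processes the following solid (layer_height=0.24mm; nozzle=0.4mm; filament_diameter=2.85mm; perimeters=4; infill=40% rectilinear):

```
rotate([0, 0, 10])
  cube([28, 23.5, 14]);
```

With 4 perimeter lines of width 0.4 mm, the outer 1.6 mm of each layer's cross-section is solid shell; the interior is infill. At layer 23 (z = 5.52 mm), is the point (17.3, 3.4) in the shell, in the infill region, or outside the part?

shell

At z = 5.52 mm: the 28×23.5 cube contributes its full rectangle; (rotated 10° about Z; rotation is an isometry so areas/perimeters/island counts are preserved). Overall, the cross-section is a single solid region. Undo the 10° rotation: the query point maps to (17.628, 0.344) in the un-rotated model frame. The nearest boundary edge runs (0.00, 0.00)→(28.00, 0.00); distance from the point to it = 0.34 mm. The point is inside the cross-section, 0.34 mm from the nearest boundary — within the 1.6 mm shell band (4 × 0.4).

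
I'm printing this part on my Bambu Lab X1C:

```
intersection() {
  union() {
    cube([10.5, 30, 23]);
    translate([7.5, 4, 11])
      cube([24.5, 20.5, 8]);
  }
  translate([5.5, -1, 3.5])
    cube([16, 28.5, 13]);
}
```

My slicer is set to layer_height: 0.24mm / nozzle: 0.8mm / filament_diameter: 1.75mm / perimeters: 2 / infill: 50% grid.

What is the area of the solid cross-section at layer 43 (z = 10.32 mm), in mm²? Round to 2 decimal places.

137.50 mm²

At z = 10.32 mm: the 10.5×30 cube contributes its full rectangle (area 315.00 mm²); the cube at (7.5, 4) is absent (z outside [11, 19]); Combining (union): only the 10.5×30 cube is present, so the union is just that shape — area = 315.00 mm²; the 16×28.5 cube at (5.5, -1) contributes its full rectangle (area 456.00 mm²); Keeping only the common overlap: the 16×28.5 cube at (5.5, -1) partially overlaps the result so far; clipping to the common part keeps 137.50 mm² — area = 137.50 mm². Overall, the cross-section is a single solid region. Net area = 137.50 mm².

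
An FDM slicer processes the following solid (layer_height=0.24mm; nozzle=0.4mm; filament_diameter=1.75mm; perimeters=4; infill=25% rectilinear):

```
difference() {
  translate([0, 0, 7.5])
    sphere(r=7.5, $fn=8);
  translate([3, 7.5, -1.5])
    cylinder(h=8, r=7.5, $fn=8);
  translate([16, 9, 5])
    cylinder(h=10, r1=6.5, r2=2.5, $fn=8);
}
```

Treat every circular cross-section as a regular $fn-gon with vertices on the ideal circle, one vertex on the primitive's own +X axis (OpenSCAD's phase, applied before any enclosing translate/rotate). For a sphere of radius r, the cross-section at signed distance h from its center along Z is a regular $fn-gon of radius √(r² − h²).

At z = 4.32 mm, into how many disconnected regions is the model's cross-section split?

At z = 4.32 mm: the sphere: section is a regular 8-gon, circumradius = √(r²−h²) = √(7.5²−3.18²) = 6.792; the cylinder at (3, 7.5): section is a regular 8-gon, circumradius r=7.5; the cone at (16, 9) is not intersected at this z (z outside [5, 15]); After the difference (first − rest): starting from the r=7.5 sphere, the r=7.5 cylinder at (3, 7.5) partially overlaps it — only the 41.15 mm² overlap (of its 159.10 mm²) is removed, clipping the outline — 1 connected region. The result has 1 disconnected region.

1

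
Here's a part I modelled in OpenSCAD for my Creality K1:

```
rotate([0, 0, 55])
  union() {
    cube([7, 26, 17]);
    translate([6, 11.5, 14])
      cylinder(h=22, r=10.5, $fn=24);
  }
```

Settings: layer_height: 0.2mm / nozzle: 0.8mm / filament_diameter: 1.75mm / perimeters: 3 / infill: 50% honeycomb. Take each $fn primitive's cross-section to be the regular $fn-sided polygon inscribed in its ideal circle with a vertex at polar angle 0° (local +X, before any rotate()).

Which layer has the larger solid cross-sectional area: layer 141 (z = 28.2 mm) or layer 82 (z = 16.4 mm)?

layer 82 (z = 16.4 mm)

Layer 141 (z = 28.2): the cube does not reach this height (z outside [0, 17]); the cylinder at (6, 11.5): section is a regular 24-gon, circumradius r=10.5 (area = (24/2)·10.500²·sin(360°/24) = 342.42 mm²); Taking the union: only the r=10.5 cylinder at (6, 11.5) is present, so the union is just that shape — area = 342.42 mm²; (rotated 55° about Z; rotation is an isometry so areas/perimeters/island counts are preserved). So its area = 342.42 mm². Layer 82 (z = 16.4): the 7×26 cube contributes its full rectangle (area 182.00 mm²); the cylinder at (6, 11.5): section is a regular 24-gon, circumradius r=10.5 (area = (24/2)·10.500²·sin(360°/24) = 342.42 mm²); Combining (union): the regions partially overlap — summed areas 524.42 mm² minus the doubly-counted overlap 138.89 mm² gives 385.53 mm² — area = 385.53 mm²; (whole slice rotated 55° about Z — lengths, areas and connectivity unchanged). So its area = 385.53 mm². Layer 82 is larger (385.53 vs 342.42 mm²).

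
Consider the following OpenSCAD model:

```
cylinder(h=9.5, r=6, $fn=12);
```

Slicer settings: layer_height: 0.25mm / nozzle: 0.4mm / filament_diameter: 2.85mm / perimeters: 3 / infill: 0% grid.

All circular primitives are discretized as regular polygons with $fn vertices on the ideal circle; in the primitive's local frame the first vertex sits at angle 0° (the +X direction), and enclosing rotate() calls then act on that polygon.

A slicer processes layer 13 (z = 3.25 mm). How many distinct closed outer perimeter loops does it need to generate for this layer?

1

At z = 3.25 mm: the r=6 cylinder contributes a regular 12-gon of circumradius 6. The result has 1 disconnected region.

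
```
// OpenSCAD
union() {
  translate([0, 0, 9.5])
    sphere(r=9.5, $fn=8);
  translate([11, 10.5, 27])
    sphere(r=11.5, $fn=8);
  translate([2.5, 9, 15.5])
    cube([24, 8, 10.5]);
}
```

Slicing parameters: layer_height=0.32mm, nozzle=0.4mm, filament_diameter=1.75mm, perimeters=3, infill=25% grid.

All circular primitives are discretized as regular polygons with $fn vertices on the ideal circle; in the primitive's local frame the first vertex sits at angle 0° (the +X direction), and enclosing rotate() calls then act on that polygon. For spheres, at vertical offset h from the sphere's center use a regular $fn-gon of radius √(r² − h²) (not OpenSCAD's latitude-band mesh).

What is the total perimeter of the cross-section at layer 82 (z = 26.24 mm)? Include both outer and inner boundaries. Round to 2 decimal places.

70.26 mm

At z = 26.24 mm: the sphere is absent (|z−center|=16.740 > r=9.5); the r=11.5 sphere at (11, 10.5) slices to a regular 8-gon of circumradius 11.475 (√(r²−h²) with h=0.76 from center) (perimeter = 2·8·11.475·sin(180°/8) = 70.26 mm); the cube at (2.5, 9) does not reach this height (z outside [15.5, 26]); Combining (union): only the r=11.5 sphere at (11, 10.5) is present, so the union is just that shape — boundary = 70.26 mm. Overall, the cross-section is a single solid region. Total boundary length (outer) = 70.26 mm.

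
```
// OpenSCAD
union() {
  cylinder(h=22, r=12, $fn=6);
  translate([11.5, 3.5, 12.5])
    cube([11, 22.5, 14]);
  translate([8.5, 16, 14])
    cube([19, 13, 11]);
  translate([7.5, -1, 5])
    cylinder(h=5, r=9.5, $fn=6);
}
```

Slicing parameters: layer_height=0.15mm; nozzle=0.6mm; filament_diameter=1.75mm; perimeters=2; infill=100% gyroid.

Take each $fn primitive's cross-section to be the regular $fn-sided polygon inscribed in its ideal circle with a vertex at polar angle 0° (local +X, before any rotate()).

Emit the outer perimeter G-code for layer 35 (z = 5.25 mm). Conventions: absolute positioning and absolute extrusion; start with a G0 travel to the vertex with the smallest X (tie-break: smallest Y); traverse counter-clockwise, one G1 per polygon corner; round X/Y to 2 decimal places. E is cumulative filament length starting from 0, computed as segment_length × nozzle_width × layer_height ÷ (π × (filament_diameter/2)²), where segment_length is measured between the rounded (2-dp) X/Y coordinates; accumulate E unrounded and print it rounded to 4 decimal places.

G0 X-12.00 Y0.00 Z5.25
G1 X-6.00 Y-10.39 E0.4489
G1 X6.00 Y-10.39 E0.8979
G1 X6.67 Y-9.23 E0.9481
G1 X12.25 Y-9.23 E1.1569
G1 X17.00 Y-1.00 E1.5124
G1 X12.25 Y7.23 E1.8680
G1 X7.83 Y7.23 E2.0334
G1 X6.00 Y10.39 E2.1700
G1 X-6.00 Y10.39 E2.6190
G1 X-12.00 Y0.00 E3.0679

At z = 5.25 mm: the r=12 cylinder gives a regular 6-gon of circumradius 12 (constant along its height); the cube at (11.5, 3.5) is not intersected at this z (z outside [12.5, 26.5]); the cube at (8.5, 16) is not intersected at this z (z outside [14, 25]); the cylinder at (7.5, -1): section is a regular 6-gon, circumradius r=9.5; Combining (union): the regions partially overlap (shared area 151.63 mm²), so overlapping operands fuse into one piece — 1 connected region. The outline is a single polygon with 10 vertices. Extrusion per mm of travel: 0.6 × 0.15 / (π × 0.875²) = 0.037418. Accumulating E over each segment gives final E = 3.0679.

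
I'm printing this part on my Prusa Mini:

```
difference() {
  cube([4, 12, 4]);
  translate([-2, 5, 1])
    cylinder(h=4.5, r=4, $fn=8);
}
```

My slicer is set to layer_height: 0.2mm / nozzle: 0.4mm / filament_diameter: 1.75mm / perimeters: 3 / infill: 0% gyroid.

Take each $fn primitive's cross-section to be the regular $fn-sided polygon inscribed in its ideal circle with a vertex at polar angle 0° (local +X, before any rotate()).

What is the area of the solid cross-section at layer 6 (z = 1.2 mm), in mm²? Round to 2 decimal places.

At z = 1.2 mm: the cube (footprint 4×12) is included at this height (area 48.00 mm²); the r=4 cylinder at (-2, 5) gives a regular 8-gon of circumradius 4 (constant along its height) (area = (8/2)·4.000²·sin(360°/8) = 45.25 mm²); After the difference (first − rest): starting from the 4×12 cube (48.00 mm²), the r=4 cylinder at (-2, 5) partially overlaps it — only the 8.28 mm² overlap (of its 45.25 mm²) is removed, clipping the outline — area = 39.72 mm². Overall, the cross-section is a single solid region. Net area = 39.72 mm².

39.72 mm²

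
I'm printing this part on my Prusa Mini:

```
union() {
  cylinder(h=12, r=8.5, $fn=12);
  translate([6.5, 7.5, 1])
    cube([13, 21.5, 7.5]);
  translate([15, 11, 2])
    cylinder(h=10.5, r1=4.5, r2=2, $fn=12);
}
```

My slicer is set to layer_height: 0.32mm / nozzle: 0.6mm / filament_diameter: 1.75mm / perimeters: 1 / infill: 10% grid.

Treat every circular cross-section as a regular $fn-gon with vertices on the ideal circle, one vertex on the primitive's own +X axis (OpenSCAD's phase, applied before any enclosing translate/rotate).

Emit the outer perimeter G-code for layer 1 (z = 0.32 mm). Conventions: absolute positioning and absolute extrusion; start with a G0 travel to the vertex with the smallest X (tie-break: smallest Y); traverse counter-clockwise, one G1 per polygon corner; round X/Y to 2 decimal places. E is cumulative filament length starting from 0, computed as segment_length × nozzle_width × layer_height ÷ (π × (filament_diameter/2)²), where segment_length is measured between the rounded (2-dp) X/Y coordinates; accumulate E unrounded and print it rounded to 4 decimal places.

At z = 0.32 mm: the r=8.5 cylinder contributes a regular 12-gon of circumradius 8.5; the cube at (6.5, 7.5) is not intersected at this z (z outside [1, 8.5]); the cone at (15, 11) is not intersected at this z (z outside [2, 12.5]); Taking the union: only the r=8.5 cylinder is present, so the union is just that shape — 1 connected region. The outline is a single polygon with 12 vertices. Extrusion per mm of travel: 0.6 × 0.32 / (π × 0.875²) = 0.079824. Accumulating E over each segment gives final E = 4.2143.

G0 X-8.50 Y0.00 Z0.32
G1 X-7.36 Y-4.25 E0.3512
G1 X-4.25 Y-7.36 E0.7023
G1 X0.00 Y-8.50 E1.0536
G1 X4.25 Y-7.36 E1.4048
G1 X7.36 Y-4.25 E1.7559
G1 X8.50 Y0.00 E2.1072
G1 X7.36 Y4.25 E2.4584
G1 X4.25 Y7.36 E2.8095
G1 X0.00 Y8.50 E3.1607
G1 X-4.25 Y7.36 E3.5120
G1 X-7.36 Y4.25 E3.8631
G1 X-8.50 Y0.00 E4.2143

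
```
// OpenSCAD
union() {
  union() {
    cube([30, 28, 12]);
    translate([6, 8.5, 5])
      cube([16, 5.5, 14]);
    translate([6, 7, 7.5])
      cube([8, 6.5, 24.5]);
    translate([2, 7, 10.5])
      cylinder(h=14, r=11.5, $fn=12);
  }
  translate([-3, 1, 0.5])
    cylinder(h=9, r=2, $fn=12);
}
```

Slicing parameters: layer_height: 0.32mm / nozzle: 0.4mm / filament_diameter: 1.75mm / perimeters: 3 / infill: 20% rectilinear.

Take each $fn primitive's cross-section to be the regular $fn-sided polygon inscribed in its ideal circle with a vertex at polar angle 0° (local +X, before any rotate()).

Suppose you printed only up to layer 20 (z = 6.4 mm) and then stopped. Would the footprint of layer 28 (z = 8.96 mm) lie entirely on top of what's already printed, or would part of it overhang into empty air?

entirely on top

Compare the two slices. At z = 6.4: the 30×28 cube contributes its full rectangle (area 840.00 mm²); the 16×5.5 cube at (6, 8.5) contributes its full rectangle (area 88.00 mm²); the cube at (6, 7) does not reach this height (z outside [7.5, 32]); the cylinder at (2, 7) does not reach this height (z outside [10.5, 24.5]); Taking the union: the 16×5.5 cube at (6, 8.5) lies entirely inside the 30×28 cube, so the union is just the 30×28 cube — area = 840.00 mm²; the r=2 cylinder at (-3, 1) gives a regular 12-gon of circumradius 2 (constant along its height) (area = (12/2)·2.000²·sin(360°/12) = 12.00 mm²); Taking the union: the 2 present regions are separate (no shared area or edge), so areas and boundary lengths simply add and each stays a separate island — area = 852.00 mm². At z = 8.96: the 30×28 cube contributes its full rectangle (area 840.00 mm²); the cube at (6, 8.5) is present — its section is the full 16×5.5 rectangle (area 88.00 mm²); the 8×6.5 cube at (6, 7) contributes its full rectangle (area 52.00 mm²); the cylinder at (2, 7) is not intersected at this z (z outside [10.5, 24.5]); Merging all regions: the regions partially overlap — summed areas 980.00 mm² minus the doubly-counted overlap 140.00 mm² gives 840.00 mm² — area = 840.00 mm²; the cylinder at (-3, 1): section is a regular 12-gon, circumradius r=2 (area = (12/2)·2.000²·sin(360°/12) = 12.00 mm²); Merging all regions: the 2 present regions are separate (no shared area or edge), so areas and boundary lengths simply add and each stays a separate island — area = 852.00 mm². Checking containment: the cross-section at z = 8.96 is a subset of the cross-section at z = 6.4.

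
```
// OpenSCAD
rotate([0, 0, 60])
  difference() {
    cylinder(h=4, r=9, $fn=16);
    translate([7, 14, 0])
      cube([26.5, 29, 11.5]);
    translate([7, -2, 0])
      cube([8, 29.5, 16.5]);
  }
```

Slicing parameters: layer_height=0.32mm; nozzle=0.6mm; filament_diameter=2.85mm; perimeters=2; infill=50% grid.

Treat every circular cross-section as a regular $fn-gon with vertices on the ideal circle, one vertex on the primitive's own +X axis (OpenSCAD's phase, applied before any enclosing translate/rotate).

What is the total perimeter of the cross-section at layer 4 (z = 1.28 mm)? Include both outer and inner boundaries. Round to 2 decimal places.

At z = 1.28 mm: the r=9 cylinder contributes a regular 16-gon of circumradius 9 (perimeter = 2·16·9.000·sin(180°/16) = 56.19 mm); the cube at (7, 14) is present — its section is the full 26.5×29 rectangle (perimeter 111.00 mm); the cube at (7, -2) (footprint 8×29.5) is included at this height (perimeter 75.00 mm); Subtracting the remaining from the first: starting from the r=9 cylinder, the 26.5×29 cube at (7, 14) misses the remaining region (no effect); the 8×29.5 cube at (7, -2) partially overlaps it — only the 10.60 mm² overlap (of its 236.00 mm²) is removed, clipping the outline — boundary = 57.28 mm; (whole slice rotated 60° about Z — lengths, areas and connectivity unchanged). Overall, the cross-section is a single solid region. Total boundary length (outer) = 57.28 mm.

57.28 mm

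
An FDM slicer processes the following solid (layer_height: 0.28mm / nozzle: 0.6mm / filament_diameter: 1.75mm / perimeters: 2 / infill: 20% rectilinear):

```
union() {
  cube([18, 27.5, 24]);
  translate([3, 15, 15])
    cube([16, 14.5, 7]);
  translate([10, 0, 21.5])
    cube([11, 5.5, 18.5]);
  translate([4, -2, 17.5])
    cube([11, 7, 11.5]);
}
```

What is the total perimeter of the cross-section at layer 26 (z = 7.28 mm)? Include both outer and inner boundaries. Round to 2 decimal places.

At z = 7.28 mm: the 18×27.5 cube contributes its full rectangle (perimeter 91.00 mm); the cube at (3, 15) does not reach this height (z outside [15, 22]); the cube at (10, 0) is not intersected at this z (z outside [21.5, 40]); the cube at (4, -2) does not reach this height (z outside [17.5, 29]); Merging all regions: only the 18×27.5 cube is present, so the union is just that shape — boundary = 91.00 mm. Overall, the cross-section is a single solid region. Total boundary length (outer) = 91.00 mm.

91.00 mm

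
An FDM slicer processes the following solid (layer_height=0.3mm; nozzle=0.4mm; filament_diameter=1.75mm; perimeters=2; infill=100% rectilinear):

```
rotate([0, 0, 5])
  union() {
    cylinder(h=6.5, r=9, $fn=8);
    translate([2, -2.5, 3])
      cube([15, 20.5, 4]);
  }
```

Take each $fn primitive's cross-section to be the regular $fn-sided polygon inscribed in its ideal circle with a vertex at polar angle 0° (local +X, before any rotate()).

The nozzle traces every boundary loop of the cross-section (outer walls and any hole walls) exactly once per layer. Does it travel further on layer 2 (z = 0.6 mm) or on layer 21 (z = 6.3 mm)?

layer 21 (z = 6.3 mm)

Layer 2 (z = 0.6): the r=9 cylinder gives a regular 8-gon of circumradius 9 (constant along its height) (perimeter = 2·8·9.000·sin(180°/8) = 55.11 mm); the cube at (2, -2.5) is not intersected at this z (z outside [3, 7]); Combining (union): only the r=9 cylinder is present, so the union is just that shape — boundary = 55.11 mm; (rotated 5° about Z; rotation is an isometry so areas/perimeters/island counts are preserved). So its perimeter = 55.11 mm. Layer 21 (z = 6.3): the r=9 cylinder contributes a regular 8-gon of circumradius 9 (perimeter = 2·8·9.000·sin(180°/8) = 55.11 mm); the cube at (2, -2.5) (footprint 15×20.5) is included at this height (perimeter 71.00 mm); Taking the union: the regions partially overlap (shared area 56.31 mm²), so the edge portions inside another operand are dropped and the merged outline is re-measured after clipping — boundary = 95.15 mm; (rotated 5° about Z; rotation is an isometry so areas/perimeters/island counts are preserved). So its perimeter = 95.15 mm. Layer 21 is larger (95.15 vs 55.11 mm).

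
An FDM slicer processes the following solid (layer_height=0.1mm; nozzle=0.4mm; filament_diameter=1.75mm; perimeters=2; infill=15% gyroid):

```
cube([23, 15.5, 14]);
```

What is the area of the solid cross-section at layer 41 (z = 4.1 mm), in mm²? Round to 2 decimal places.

356.50 mm²

At z = 4.1 mm: the cube is present — its section is the full 23×15.5 rectangle (area 356.50 mm²). Overall, the cross-section is a single solid region. Net area = 356.50 mm².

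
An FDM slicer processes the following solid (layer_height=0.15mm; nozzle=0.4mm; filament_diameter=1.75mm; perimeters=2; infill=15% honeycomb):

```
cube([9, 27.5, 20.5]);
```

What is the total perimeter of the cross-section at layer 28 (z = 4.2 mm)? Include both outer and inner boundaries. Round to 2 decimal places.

73.00 mm

At z = 4.2 mm: the cube is present — its section is the full 9×27.5 rectangle (perimeter 73.00 mm). Overall, the cross-section is a single solid region. Total boundary length (outer) = 73.00 mm.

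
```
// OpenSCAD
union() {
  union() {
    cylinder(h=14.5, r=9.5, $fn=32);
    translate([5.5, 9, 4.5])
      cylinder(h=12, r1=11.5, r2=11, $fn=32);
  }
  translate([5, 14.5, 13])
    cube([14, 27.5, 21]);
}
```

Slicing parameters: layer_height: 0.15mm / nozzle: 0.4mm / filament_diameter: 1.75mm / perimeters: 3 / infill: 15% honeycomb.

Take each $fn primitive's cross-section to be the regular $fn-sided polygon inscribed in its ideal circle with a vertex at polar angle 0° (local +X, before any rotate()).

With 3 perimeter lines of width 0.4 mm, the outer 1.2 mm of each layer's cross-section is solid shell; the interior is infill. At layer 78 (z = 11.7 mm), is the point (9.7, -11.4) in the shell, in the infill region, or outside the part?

outside

At z = 11.7 mm: the r=9.5 cylinder gives a regular 32-gon of circumradius 9.5 (constant along its height); the cone at (5.5, 9) contributes a regular 32-gon of circumradius 11.200 (interpolated between r1=11.5 and r2=11 at t=0.600); Combining (union): the regions partially overlap (shared area 125.70 mm²), so overlapping operands fuse into one piece — 1 connected region; the cube at (5, 14.5) is not intersected at this z (z outside [13, 34]); Merging all regions: only that combined region is present, so the union is just that shape — 1 connected region. Overall, the cross-section is a single solid region. The nearest boundary edge runs (6.72, -6.72)→(5.28, -7.90); distance from the point to it = 5.51 mm. The point is not inside any of the regions above, so it lies outside the cross-section (5.51 mm from the nearest boundary).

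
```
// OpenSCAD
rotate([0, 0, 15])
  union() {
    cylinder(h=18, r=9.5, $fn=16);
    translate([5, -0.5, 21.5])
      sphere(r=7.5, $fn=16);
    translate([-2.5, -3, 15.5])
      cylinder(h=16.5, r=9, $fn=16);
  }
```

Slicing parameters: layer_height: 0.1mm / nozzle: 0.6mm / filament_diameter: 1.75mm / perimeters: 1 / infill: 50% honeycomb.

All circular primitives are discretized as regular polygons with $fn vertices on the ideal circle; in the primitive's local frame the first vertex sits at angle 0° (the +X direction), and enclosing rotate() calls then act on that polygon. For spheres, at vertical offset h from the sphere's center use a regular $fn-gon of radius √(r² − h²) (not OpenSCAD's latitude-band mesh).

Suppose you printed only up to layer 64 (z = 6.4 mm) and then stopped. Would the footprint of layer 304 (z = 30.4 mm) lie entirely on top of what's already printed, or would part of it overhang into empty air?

Compare the two slices. At z = 6.4: the cylinder: section is a regular 16-gon, circumradius r=9.5 (area = (16/2)·9.500²·sin(360°/16) = 276.30 mm²); the sphere at (5, -0.5) is absent (|z−center|=15.100 > r=7.5); the cylinder at (-2.5, -3) is absent (z outside [15.5, 32]); Taking the union: only the r=9.5 cylinder is present, so the union is just that shape — area = 276.30 mm²; (whole slice rotated 15° about Z — lengths, areas and connectivity unchanged). At z = 30.4: the cylinder is not intersected at this z (z outside [0, 18]); the sphere at (5, -0.5) does not reach this height (|z−center|=8.900 > r=7.5); the r=9 cylinder at (-2.5, -3) contributes a regular 16-gon of circumradius 9 (area = (16/2)·9.000²·sin(360°/16) = 247.98 mm²); Taking the union: only the r=9 cylinder at (-2.5, -3) is present, so the union is just that shape — area = 247.98 mm²; (rotated 15° about Z; rotation is an isometry so areas/perimeters/island counts are preserved). Checking containment: at z = 30.4 the cross-section extends beyond the z = 6.4 cross-section by about 57.20 mm².

part overhangs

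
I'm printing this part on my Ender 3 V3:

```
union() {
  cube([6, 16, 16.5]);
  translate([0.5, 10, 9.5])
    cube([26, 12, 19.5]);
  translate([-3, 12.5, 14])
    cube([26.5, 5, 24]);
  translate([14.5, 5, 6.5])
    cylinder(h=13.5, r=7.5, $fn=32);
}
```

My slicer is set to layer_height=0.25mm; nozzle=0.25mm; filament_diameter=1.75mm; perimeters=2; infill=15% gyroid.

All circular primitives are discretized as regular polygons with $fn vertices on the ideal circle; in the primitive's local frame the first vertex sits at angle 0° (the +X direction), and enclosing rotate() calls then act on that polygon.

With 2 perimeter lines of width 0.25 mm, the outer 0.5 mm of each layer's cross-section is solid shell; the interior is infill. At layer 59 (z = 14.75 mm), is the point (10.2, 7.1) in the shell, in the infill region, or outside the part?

At z = 14.75 mm: the cube (footprint 6×16) is included at this height; the cube at (0.5, 10) (footprint 26×12) is included at this height; the cube at (-3, 12.5) is present — its section is the full 26.5×5 rectangle; the r=7.5 cylinder at (14.5, 5) gives a regular 32-gon of circumradius 7.5 (constant along its height); Merging all regions: the regions partially overlap (shared area 168.81 mm²), so overlapping operands fuse into one piece — 1 connected region. Overall, the cross-section is a single solid region. The nearest boundary edge runs (7.57, 7.87)→(8.26, 9.17); distance from the point to it = 2.68 mm. The point is inside the cross-section and 2.68 mm from the nearest boundary — more than the 0.5 mm shell width (2 × 0.25), so it's in the infill interior.

infill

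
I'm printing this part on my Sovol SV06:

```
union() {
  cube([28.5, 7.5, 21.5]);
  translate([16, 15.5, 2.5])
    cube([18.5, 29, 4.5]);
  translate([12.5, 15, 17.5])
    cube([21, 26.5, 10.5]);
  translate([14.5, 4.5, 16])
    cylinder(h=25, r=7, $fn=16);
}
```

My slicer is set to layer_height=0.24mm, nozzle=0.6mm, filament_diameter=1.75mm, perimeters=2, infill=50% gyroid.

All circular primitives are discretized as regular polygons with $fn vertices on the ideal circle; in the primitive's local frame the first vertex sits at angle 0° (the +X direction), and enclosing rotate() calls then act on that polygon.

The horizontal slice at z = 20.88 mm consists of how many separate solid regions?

At z = 20.88 mm: the cube is present — its section is the full 28.5×7.5 rectangle; the cube at (16, 15.5) does not reach this height (z outside [2.5, 7]); the 21×26.5 cube at (12.5, 15) contributes its full rectangle; the r=7 cylinder at (14.5, 4.5) contributes a regular 16-gon of circumradius 7; Taking the union: the regions partially overlap (shared area 97.58 mm²), so overlapping operands fuse into one piece — 2 connected regions. The result has 2 disconnected regions.

2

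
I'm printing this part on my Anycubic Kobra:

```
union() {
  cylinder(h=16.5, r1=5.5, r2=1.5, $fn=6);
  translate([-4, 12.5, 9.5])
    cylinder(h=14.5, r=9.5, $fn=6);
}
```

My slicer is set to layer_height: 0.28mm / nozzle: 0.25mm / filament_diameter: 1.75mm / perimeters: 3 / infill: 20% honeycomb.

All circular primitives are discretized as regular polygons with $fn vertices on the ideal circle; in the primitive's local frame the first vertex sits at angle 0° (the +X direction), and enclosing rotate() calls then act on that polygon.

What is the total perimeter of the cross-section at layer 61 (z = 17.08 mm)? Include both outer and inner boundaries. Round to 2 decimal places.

At z = 17.08 mm: the cone does not reach this height (z outside [0, 16.5]); the cylinder at (-4, 12.5): section is a regular 6-gon, circumradius r=9.5 (perimeter = 2·6·9.500·sin(180°/6) = 57.00 mm); Taking the union: only the r=9.5 cylinder at (-4, 12.5) is present, so the union is just that shape — boundary = 57.00 mm. Overall, the cross-section is a single solid region. Total boundary length (outer) = 57.00 mm.

57.00 mm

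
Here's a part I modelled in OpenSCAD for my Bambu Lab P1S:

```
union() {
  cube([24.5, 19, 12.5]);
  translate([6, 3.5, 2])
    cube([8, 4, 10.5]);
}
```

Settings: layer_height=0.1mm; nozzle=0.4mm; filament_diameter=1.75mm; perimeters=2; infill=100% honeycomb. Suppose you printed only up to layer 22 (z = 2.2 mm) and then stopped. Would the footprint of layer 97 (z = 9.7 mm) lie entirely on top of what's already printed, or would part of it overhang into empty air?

Compare the two slices. At z = 2.2: the cube (footprint 24.5×19) is included at this height (area 465.50 mm²); the 8×4 cube at (6, 3.5) contributes its full rectangle (area 32.00 mm²); Merging all regions: the 8×4 cube at (6, 3.5) lies entirely inside the 24.5×19 cube, so the union is just the 24.5×19 cube — area = 465.50 mm². At z = 9.7: the cube (footprint 24.5×19) is included at this height (area 465.50 mm²); the cube at (6, 3.5) (footprint 8×4) is included at this height (area 32.00 mm²); Combining (union): the 8×4 cube at (6, 3.5) lies entirely inside the 24.5×19 cube, so the union is just the 24.5×19 cube — area = 465.50 mm². Checking containment: the cross-section at z = 9.7 is a subset of the cross-section at z = 2.2.

entirely on top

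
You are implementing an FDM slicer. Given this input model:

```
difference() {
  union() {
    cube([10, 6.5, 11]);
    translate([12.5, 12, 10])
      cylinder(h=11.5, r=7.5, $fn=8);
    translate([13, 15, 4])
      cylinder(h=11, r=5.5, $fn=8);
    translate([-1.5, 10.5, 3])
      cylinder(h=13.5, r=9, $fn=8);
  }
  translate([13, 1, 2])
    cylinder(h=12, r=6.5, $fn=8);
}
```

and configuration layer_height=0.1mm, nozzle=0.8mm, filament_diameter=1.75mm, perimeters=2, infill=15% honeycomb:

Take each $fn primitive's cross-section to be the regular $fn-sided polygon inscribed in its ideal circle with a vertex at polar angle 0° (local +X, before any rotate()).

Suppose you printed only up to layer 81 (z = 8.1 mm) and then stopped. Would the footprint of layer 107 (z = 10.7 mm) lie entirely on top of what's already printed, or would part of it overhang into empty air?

part overhangs

Compare the two slices. At z = 8.1: the 10×6.5 cube contributes its full rectangle (area 65.00 mm²); the cylinder at (12.5, 12) is not intersected at this z (z outside [10, 21.5]); the cylinder at (13, 15): section is a regular 8-gon, circumradius r=5.5 (area = (8/2)·5.500²·sin(360°/8) = 85.56 mm²); the r=9 cylinder at (-1.5, 10.5) gives a regular 8-gon of circumradius 9 (constant along its height) (area = (8/2)·9.000²·sin(360°/8) = 229.10 mm²); Combining (union): the regions partially overlap — summed areas 379.66 mm² minus the doubly-counted overlap 17.56 mm² gives 362.11 mm² — area = 362.11 mm²; the r=6.5 cylinder at (13, 1) contributes a regular 8-gon of circumradius 6.5 (area = (8/2)·6.500²·sin(360°/8) = 119.50 mm²); After the difference (first − rest): starting from the result so far (362.11 mm²), the r=6.5 cylinder at (13, 1) partially overlaps it — only the 15.53 mm² overlap (of its 119.50 mm²) is removed, clipping the outline — area = 346.58 mm². At z = 10.7: the cube is present — its section is the full 10×6.5 rectangle (area 65.00 mm²); the cylinder at (12.5, 12): section is a regular 8-gon, circumradius r=7.5 (area = (8/2)·7.500²·sin(360°/8) = 159.10 mm²); the cylinder at (13, 15): section is a regular 8-gon, circumradius r=5.5 (area = (8/2)·5.500²·sin(360°/8) = 85.56 mm²); the r=9 cylinder at (-1.5, 10.5) contributes a regular 8-gon of circumradius 9 (area = (8/2)·9.000²·sin(360°/8) = 229.10 mm²); Merging all regions: the regions partially overlap — summed areas 538.76 mm² minus the doubly-counted overlap 102.91 mm² gives 435.85 mm² — area = 435.85 mm²; the r=6.5 cylinder at (13, 1) gives a regular 8-gon of circumradius 6.5 (constant along its height) (area = (8/2)·6.500²·sin(360°/8) = 119.50 mm²); After the difference (first − rest): starting from the result so far (435.85 mm²), the r=6.5 cylinder at (13, 1) partially overlaps it — only the 26.03 mm² overlap (of its 119.50 mm²) is removed, clipping the outline — area = 409.82 mm². Checking containment: at z = 10.7 the cross-section extends beyond the z = 8.1 cross-section by about 63.24 mm².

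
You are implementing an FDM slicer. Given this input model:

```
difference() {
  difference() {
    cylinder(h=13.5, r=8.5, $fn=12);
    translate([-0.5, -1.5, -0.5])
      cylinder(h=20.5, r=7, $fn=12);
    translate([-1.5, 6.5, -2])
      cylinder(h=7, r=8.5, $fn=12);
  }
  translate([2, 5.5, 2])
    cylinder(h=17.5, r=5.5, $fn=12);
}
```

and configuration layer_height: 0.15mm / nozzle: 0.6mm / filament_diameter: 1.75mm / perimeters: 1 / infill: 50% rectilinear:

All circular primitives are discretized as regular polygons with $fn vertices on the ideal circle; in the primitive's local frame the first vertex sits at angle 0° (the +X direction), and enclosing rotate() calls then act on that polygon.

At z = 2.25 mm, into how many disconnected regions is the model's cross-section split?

2

At z = 2.25 mm: the cylinder: section is a regular 12-gon, circumradius r=8.5; the cylinder at (-0.5, -1.5): section is a regular 12-gon, circumradius r=7; the r=8.5 cylinder at (-1.5, 6.5) contributes a regular 12-gon of circumradius 8.5; Subtracting the remaining from the first: starting from the r=8.5 cylinder, the r=7 cylinder at (-0.5, -1.5) partially overlaps it — only the 146.50 mm² overlap (of its 147.00 mm²) is removed, clipping the outline; the r=8.5 cylinder at (-1.5, 6.5) partially overlaps it — only the 45.24 mm² overlap (of its 216.75 mm²) is removed, clipping the outline — 2 connected regions; the cylinder at (2, 5.5): section is a regular 12-gon, circumradius r=5.5; Subtracting the remaining from the first: starting from the result so far, the r=5.5 cylinder at (2, 5.5) partially overlaps it — only the 1.98 mm² overlap (of its 90.75 mm²) is removed, clipping the outline — 2 connected regions. The result has 2 disconnected regions.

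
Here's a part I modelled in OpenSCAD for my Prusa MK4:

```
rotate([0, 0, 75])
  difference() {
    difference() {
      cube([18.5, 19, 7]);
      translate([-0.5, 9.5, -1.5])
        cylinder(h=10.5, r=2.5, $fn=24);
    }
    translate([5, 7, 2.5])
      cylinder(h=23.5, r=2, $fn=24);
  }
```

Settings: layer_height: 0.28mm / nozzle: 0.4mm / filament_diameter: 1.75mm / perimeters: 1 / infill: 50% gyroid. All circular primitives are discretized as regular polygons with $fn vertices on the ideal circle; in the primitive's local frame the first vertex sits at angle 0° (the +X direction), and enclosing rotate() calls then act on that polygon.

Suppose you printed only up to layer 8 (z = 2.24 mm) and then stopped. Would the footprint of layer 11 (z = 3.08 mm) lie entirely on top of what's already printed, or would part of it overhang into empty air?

Compare the two slices. At z = 2.24: the cube (footprint 18.5×19) is included at this height (area 351.50 mm²); the r=2.5 cylinder at (-0.5, 9.5) contributes a regular 24-gon of circumradius 2.5 (area = (24/2)·2.500²·sin(360°/24) = 19.41 mm²); Taking the first minus the rest: starting from the 18.5×19 cube (351.50 mm²), the r=2.5 cylinder at (-0.5, 9.5) partially overlaps it — only the 7.24 mm² overlap (of its 19.41 mm²) is removed, clipping the outline — area = 344.26 mm²; the cylinder at (5, 7) is not intersected at this z (z outside [2.5, 26]); Subtracting the remaining from the first: none of the subtracted shapes is present at this height, so the result so far is unchanged — area = 344.26 mm²; (whole slice rotated 75° about Z — lengths, areas and connectivity unchanged). At z = 3.08: the cube (footprint 18.5×19) is included at this height (area 351.50 mm²); the r=2.5 cylinder at (-0.5, 9.5) gives a regular 24-gon of circumradius 2.5 (constant along its height) (area = (24/2)·2.500²·sin(360°/24) = 19.41 mm²); After the difference (first − rest): starting from the 18.5×19 cube (351.50 mm²), the r=2.5 cylinder at (-0.5, 9.5) partially overlaps it — only the 7.24 mm² overlap (of its 19.41 mm²) is removed, clipping the outline — area = 344.26 mm²; the r=2 cylinder at (5, 7) gives a regular 24-gon of circumradius 2 (constant along its height) (area = (24/2)·2.000²·sin(360°/24) = 12.42 mm²); After the difference (first − rest): starting from the result so far (344.26 mm²), the r=2 cylinder at (5, 7) lies wholly inside it (removes its full 12.42 mm² and its 12.53 mm outline becomes a hole wall) — area = 331.84 mm²; (rotated 75° about Z; rotation is an isometry so areas/perimeters/island counts are preserved). Checking containment: the cross-section at z = 3.08 is a subset of the cross-section at z = 2.24.

entirely on top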